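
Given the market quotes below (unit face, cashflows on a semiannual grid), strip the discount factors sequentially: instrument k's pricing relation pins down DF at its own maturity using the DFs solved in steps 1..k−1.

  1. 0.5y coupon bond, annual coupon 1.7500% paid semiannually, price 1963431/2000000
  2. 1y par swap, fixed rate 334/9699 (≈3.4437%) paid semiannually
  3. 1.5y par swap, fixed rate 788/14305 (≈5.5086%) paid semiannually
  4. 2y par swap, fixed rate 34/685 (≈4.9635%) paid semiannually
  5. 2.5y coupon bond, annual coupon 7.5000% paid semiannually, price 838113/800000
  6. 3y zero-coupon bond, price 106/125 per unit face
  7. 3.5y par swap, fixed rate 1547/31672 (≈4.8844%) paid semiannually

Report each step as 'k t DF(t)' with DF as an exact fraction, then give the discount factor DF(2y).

step 1 [0.5y] bond c/2=7/800: DF=(1963431/2000000 − 7/800·(0))/(1+7/800) = 2433/2500 ≈ 0.973200
step 2 [1y] swap r/2=167/9699: DF=(1 − 167/9699·(0.973200))/(1+167/9699) = 4833/5000 ≈ 0.966600
step 3 [1.5y] swap r/2=394/14305: DF=(1 − 394/14305·(0.973200+0.966600))/(1+394/14305) = 2303/2500 ≈ 0.921200
step 4 [2y] swap r/2=17/685: DF=(1 − 17/685·(0.973200+0.966600+0.921200))/(1+17/685) = 1813/2000 ≈ 0.906500
step 5 [2.5y] bond c/2=3/80: DF=(838113/800000 − 3/80·(0.973200+0.966600+0.921200+0.906500))/(1+3/80) = 546/625 ≈ 0.873600
step 6 [3y] zero: DF = P = 106/125 ≈ 0.848000
step 7 [3.5y] swap r/2=1547/63344: DF=(1 − 1547/63344·(0.973200+0.966600+0.921200+0.906500+0.873600+0.848000))/(1+1547/63344) = 8453/10000 ≈ 0.845300

1 1/2 2433/2500
2 1 4833/5000
3 3/2 2303/2500
4 2 1813/2000
5 5/2 546/625
6 3 106/125
7 7/2 8453/10000
DF(2y) = 1813/2000 ≈ 0.906500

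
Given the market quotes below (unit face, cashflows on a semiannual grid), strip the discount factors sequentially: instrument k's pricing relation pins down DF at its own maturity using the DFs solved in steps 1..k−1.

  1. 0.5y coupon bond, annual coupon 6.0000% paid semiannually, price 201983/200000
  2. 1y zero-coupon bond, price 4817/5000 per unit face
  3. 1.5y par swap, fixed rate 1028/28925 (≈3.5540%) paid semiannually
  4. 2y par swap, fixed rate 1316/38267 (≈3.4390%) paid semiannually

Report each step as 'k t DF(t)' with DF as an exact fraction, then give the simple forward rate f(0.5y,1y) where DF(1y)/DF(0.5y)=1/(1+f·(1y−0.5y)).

1 1/2 1961/2000
2 1 4817/5000
3 3/2 4743/5000
4 2 4671/5000
f(0.5y,1y) = ((1961/2000)/(4817/5000) − 1)/(1/2) = 171/4817 ≈ 3.5499%

step 1 [0.5y] bond c/2=3/100: DF=(201983/200000 − 3/100·(0))/(1+3/100) = 1961/2000 ≈ 0.980500
step 2 [1y] zero: DF = P = 4817/5000 ≈ 0.963400
step 3 [1.5y] swap r/2=514/28925: DF=(1 − 514/28925·(0.980500+0.963400))/(1+514/28925) = 4743/5000 ≈ 0.948600
step 4 [2y] swap r/2=658/38267: DF=(1 − 658/38267·(0.980500+0.963400+0.948600))/(1+658/38267) = 4671/5000 ≈ 0.934200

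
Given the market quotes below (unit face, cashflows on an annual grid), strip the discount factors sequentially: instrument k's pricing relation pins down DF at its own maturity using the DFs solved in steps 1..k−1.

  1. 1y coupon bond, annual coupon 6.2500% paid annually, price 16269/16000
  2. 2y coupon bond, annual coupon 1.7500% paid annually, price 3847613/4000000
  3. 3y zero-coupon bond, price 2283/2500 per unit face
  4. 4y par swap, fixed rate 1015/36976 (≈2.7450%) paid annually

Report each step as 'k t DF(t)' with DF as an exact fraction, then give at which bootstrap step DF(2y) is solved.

step 1 [1y] bond c/1=1/16: DF=(16269/16000 − 1/16·(0))/(1+1/16) = 957/1000 ≈ 0.957000
step 2 [2y] bond c/1=7/400: DF=(3847613/4000000 − 7/400·(0.957000))/(1+7/400) = 9289/10000 ≈ 0.928900
step 3 [3y] zero: DF = P = 2283/2500 ≈ 0.913200
step 4 [4y] swap r/1=1015/36976: DF=(1 − 1015/36976·(0.957000+0.928900+0.913200))/(1+1015/36976) = 1797/2000 ≈ 0.898500

1 1 957/1000
2 2 9289/10000
3 3 2283/2500
4 4 1797/2000
DF(2y) is solved at step 2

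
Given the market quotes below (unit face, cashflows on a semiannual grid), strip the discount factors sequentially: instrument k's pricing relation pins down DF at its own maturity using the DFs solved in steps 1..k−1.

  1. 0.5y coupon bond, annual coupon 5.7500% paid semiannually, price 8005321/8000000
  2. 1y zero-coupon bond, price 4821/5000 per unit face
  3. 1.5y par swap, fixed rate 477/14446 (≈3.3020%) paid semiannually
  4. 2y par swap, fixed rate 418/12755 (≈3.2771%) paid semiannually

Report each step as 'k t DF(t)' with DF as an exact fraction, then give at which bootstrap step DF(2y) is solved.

step 1 [0.5y] bond c/2=23/800: DF=(8005321/8000000 − 23/800·(0))/(1+23/800) = 9727/10000 ≈ 0.972700
step 2 [1y] zero: DF = P = 4821/5000 ≈ 0.964200
step 3 [1.5y] swap r/2=477/28892: DF=(1 − 477/28892·(0.972700+0.964200))/(1+477/28892) = 9523/10000 ≈ 0.952300
step 4 [2y] swap r/2=209/12755: DF=(1 − 209/12755·(0.972700+0.964200+0.952300))/(1+209/12755) = 9373/10000 ≈ 0.937300

1 1/2 9727/10000
2 1 4821/5000
3 3/2 9523/10000
4 2 9373/10000
DF(2y) is solved at step 4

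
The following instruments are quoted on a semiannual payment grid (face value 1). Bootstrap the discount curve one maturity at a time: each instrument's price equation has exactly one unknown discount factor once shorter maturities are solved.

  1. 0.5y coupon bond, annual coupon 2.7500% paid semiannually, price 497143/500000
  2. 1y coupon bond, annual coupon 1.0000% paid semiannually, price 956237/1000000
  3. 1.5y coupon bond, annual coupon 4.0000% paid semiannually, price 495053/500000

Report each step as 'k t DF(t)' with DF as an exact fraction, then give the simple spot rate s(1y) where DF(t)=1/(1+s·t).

step 1 [0.5y] bond c/2=11/800: DF=(497143/500000 − 11/800·(0))/(1+11/800) = 613/625 ≈ 0.980800
step 2 [1y] bond c/2=1/200: DF=(956237/1000000 − 1/200·(0.980800))/(1+1/200) = 4733/5000 ≈ 0.946600
step 3 [1.5y] bond c/2=1/50: DF=(495053/500000 − 1/50·(0.980800+0.946600))/(1+1/50) = 9329/10000 ≈ 0.932900

1 1/2 613/625
2 1 4733/5000
3 3/2 9329/10000
s(1y) = (1/(4733/5000) − 1)/(1) = 267/4733 ≈ 5.6412%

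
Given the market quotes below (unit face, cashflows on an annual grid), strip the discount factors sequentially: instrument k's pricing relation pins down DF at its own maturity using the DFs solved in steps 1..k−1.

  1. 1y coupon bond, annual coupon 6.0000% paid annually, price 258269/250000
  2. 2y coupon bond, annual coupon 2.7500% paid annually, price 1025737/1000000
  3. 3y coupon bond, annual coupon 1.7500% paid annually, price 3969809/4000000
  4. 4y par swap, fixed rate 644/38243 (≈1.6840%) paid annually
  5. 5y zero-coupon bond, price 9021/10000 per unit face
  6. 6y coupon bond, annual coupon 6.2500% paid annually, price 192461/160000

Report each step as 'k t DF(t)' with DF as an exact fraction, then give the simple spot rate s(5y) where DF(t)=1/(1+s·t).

1 1 4873/5000
2 2 4861/5000
3 3 9419/10000
4 4 2339/2500
5 5 9021/10000
6 6 8541/10000
s(5y) = (1/(9021/10000) − 1)/(5) = 979/45105 ≈ 2.1705%

step 1 [1y] bond c/1=3/50: DF=(258269/250000 − 3/50·(0))/(1+3/50) = 4873/5000 ≈ 0.974600
step 2 [2y] bond c/1=11/400: DF=(1025737/1000000 − 11/400·(0.974600))/(1+11/400) = 4861/5000 ≈ 0.972200
step 3 [3y] bond c/1=7/400: DF=(3969809/4000000 − 7/400·(0.974600+0.972200))/(1+7/400) = 9419/10000 ≈ 0.941900
step 4 [4y] swap r/1=644/38243: DF=(1 − 644/38243·(0.974600+0.972200+0.941900))/(1+644/38243) = 2339/2500 ≈ 0.935600
step 5 [5y] zero: DF = P = 9021/10000 ≈ 0.902100
step 6 [6y] bond c/1=1/16: DF=(192461/160000 − 1/16·(0.974600+0.972200+0.941900+0.935600+0.902100))/(1+1/16) = 8541/10000 ≈ 0.854100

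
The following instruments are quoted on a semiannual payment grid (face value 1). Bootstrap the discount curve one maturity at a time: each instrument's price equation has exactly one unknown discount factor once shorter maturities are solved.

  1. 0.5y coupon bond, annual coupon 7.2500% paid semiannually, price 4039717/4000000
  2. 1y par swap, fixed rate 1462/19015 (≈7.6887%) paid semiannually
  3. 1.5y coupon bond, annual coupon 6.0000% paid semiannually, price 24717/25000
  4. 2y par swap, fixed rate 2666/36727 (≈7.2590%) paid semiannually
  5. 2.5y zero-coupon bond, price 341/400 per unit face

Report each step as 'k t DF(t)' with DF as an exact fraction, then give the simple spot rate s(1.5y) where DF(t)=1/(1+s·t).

1 1/2 4873/5000
2 1 9269/10000
3 3/2 1809/2000
4 2 8667/10000
5 5/2 341/400
s(1.5y) = (1/(1809/2000) − 1)/(3/2) = 382/5427 ≈ 7.0389%

step 1 [0.5y] bond c/2=29/800: DF=(4039717/4000000 − 29/800·(0))/(1+29/800) = 4873/5000 ≈ 0.974600
step 2 [1y] swap r/2=731/19015: DF=(1 − 731/19015·(0.974600))/(1+731/19015) = 9269/10000 ≈ 0.926900
step 3 [1.5y] bond c/2=3/100: DF=(24717/25000 − 3/100·(0.974600+0.926900))/(1+3/100) = 1809/2000 ≈ 0.904500
step 4 [2y] swap r/2=1333/36727: DF=(1 − 1333/36727·(0.974600+0.926900+0.904500))/(1+1333/36727) = 8667/10000 ≈ 0.866700
step 5 [2.5y] zero: DF = P = 341/400 ≈ 0.852500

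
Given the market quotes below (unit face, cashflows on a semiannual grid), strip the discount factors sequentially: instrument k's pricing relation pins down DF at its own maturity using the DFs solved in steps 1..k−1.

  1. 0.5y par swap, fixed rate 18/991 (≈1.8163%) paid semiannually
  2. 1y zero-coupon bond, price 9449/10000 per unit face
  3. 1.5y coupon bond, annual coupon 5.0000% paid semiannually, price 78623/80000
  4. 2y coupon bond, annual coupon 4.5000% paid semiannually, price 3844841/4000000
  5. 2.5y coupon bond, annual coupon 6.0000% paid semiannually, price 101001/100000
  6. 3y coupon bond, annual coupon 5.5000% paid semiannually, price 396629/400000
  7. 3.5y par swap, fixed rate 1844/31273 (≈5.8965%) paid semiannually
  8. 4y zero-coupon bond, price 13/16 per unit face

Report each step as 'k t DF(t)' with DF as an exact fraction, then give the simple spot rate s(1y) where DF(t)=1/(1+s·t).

1 1/2 991/1000
2 1 9449/10000
3 3/2 2279/2500
4 2 4387/5000
5 5/2 8721/10000
6 3 421/500
7 7/2 2039/2500
8 4 13/16
s(1y) = (1/(9449/10000) − 1)/(1) = 551/9449 ≈ 5.8313%

step 1 [0.5y] swap r/2=9/991: DF=(1 − 9/991·(0))/(1+9/991) = 991/1000 ≈ 0.991000
step 2 [1y] zero: DF = P = 9449/10000 ≈ 0.944900
step 3 [1.5y] bond c/2=1/40: DF=(78623/80000 − 1/40·(0.991000+0.944900))/(1+1/40) = 2279/2500 ≈ 0.911600
step 4 [2y] bond c/2=9/400: DF=(3844841/4000000 − 9/400·(0.991000+0.944900+0.911600))/(1+9/400) = 4387/5000 ≈ 0.877400
step 5 [2.5y] bond c/2=3/100: DF=(101001/100000 − 3/100·(0.991000+0.944900+0.911600+0.877400))/(1+3/100) = 8721/10000 ≈ 0.872100
step 6 [3y] bond c/2=11/400: DF=(396629/400000 − 11/400·(0.991000+0.944900+0.911600+0.877400+0.872100))/(1+11/400) = 421/500 ≈ 0.842000
step 7 [3.5y] swap r/2=922/31273: DF=(1 − 922/31273·(0.991000+0.944900+0.911600+0.877400+0.872100+0.842000))/(1+922/31273) = 2039/2500 ≈ 0.815600
step 8 [4y] zero: DF = P = 13/16 ≈ 0.812500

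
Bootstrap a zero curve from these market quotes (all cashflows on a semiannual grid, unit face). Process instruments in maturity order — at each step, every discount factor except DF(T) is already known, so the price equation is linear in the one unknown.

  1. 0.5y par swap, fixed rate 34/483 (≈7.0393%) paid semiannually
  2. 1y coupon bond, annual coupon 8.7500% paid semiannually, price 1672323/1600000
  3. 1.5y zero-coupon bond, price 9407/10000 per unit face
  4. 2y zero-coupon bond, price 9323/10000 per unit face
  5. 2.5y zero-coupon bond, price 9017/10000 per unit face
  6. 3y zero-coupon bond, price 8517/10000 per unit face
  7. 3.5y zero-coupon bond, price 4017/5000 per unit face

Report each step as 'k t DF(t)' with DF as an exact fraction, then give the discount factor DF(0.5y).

1 1/2 483/500
2 1 9609/10000
3 3/2 9407/10000
4 2 9323/10000
5 5/2 9017/10000
6 3 8517/10000
7 7/2 4017/5000
DF(0.5y) = 483/500 ≈ 0.966000

step 1 [0.5y] swap r/2=17/483: DF=(1 − 17/483·(0))/(1+17/483) = 483/500 ≈ 0.966000
step 2 [1y] bond c/2=7/160: DF=(1672323/1600000 − 7/160·(0.966000))/(1+7/160) = 9609/10000 ≈ 0.960900
step 3 [1.5y] zero: DF = P = 9407/10000 ≈ 0.940700
step 4 [2y] zero: DF = P = 9323/10000 ≈ 0.932300
step 5 [2.5y] zero: DF = P = 9017/10000 ≈ 0.901700
step 6 [3y] zero: DF = P = 8517/10000 ≈ 0.851700
step 7 [3.5y] zero: DF = P = 4017/5000 ≈ 0.803400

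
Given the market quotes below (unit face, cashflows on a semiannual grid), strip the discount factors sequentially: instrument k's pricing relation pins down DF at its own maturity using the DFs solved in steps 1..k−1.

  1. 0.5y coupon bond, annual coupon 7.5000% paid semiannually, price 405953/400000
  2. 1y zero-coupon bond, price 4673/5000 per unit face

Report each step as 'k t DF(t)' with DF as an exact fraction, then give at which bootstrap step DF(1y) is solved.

1 1/2 4891/5000
2 1 4673/5000
DF(1y) is solved at step 2

step 1 [0.5y] bond c/2=3/80: DF=(405953/400000 − 3/80·(0))/(1+3/80) = 4891/5000 ≈ 0.978200
step 2 [1y] zero: DF = P = 4673/5000 ≈ 0.934600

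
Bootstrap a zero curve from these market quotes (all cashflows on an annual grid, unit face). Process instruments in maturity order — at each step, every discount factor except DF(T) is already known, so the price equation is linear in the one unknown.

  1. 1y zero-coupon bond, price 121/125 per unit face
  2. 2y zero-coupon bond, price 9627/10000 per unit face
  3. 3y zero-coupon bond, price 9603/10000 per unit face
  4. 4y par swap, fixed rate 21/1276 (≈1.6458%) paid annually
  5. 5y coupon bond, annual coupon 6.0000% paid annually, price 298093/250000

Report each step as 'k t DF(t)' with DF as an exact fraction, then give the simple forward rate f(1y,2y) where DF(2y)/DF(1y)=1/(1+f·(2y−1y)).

1 1 121/125
2 2 9627/10000
3 3 9603/10000
4 4 937/1000
5 5 4541/5000
f(1y,2y) = ((121/125)/(9627/10000) − 1)/(1) = 53/9627 ≈ 0.5505%

step 1 [1y] zero: DF = P = 121/125 ≈ 0.968000
step 2 [2y] zero: DF = P = 9627/10000 ≈ 0.962700
step 3 [3y] zero: DF = P = 9603/10000 ≈ 0.960300
step 4 [4y] swap r/1=21/1276: DF=(1 − 21/1276·(0.968000+0.962700+0.960300))/(1+21/1276) = 937/1000 ≈ 0.937000
step 5 [5y] bond c/1=3/50: DF=(298093/250000 − 3/50·(0.968000+0.962700+0.960300+0.937000))/(1+3/50) = 4541/5000 ≈ 0.908200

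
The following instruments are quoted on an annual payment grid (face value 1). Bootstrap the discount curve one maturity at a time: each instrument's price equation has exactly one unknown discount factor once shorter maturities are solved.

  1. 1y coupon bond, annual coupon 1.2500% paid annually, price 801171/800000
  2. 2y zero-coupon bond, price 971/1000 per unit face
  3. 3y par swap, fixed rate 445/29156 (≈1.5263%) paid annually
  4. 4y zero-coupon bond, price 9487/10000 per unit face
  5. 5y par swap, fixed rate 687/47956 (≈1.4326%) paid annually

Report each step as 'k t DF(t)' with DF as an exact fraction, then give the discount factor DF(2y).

step 1 [1y] bond c/1=1/80: DF=(801171/800000 − 1/80·(0))/(1+1/80) = 9891/10000 ≈ 0.989100
step 2 [2y] zero: DF = P = 971/1000 ≈ 0.971000
step 3 [3y] swap r/1=445/29156: DF=(1 − 445/29156·(0.989100+0.971000))/(1+445/29156) = 1911/2000 ≈ 0.955500
step 4 [4y] zero: DF = P = 9487/10000 ≈ 0.948700
step 5 [5y] swap r/1=687/47956: DF=(1 − 687/47956·(0.989100+0.971000+0.955500+0.948700))/(1+687/47956) = 9313/10000 ≈ 0.931300

1 1 9891/10000
2 2 971/1000
3 3 1911/2000
4 4 9487/10000
5 5 9313/10000
DF(2y) = 971/1000 ≈ 0.971000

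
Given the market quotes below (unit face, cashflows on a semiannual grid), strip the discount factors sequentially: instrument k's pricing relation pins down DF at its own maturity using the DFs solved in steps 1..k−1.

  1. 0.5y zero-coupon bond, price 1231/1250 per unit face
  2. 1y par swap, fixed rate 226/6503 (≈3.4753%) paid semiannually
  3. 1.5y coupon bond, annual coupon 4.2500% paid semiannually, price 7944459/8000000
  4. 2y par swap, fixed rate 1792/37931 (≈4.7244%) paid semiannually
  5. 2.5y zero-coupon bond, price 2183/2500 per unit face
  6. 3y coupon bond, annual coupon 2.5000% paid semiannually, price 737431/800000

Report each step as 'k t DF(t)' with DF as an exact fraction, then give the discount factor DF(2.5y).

step 1 [0.5y] zero: DF = P = 1231/1250 ≈ 0.984800
step 2 [1y] swap r/2=113/6503: DF=(1 − 113/6503·(0.984800))/(1+113/6503) = 9661/10000 ≈ 0.966100
step 3 [1.5y] bond c/2=17/800: DF=(7944459/8000000 − 17/800·(0.984800+0.966100))/(1+17/800) = 4659/5000 ≈ 0.931800
step 4 [2y] swap r/2=896/37931: DF=(1 − 896/37931·(0.984800+0.966100+0.931800))/(1+896/37931) = 569/625 ≈ 0.910400
step 5 [2.5y] zero: DF = P = 2183/2500 ≈ 0.873200
step 6 [3y] bond c/2=1/80: DF=(737431/800000 − 1/80·(0.984800+0.966100+0.931800+0.910400+0.873200))/(1+1/80) = 533/625 ≈ 0.852800

1 1/2 1231/1250
2 1 9661/10000
3 3/2 4659/5000
4 2 569/625
5 5/2 2183/2500
6 3 533/625
DF(2.5y) = 2183/2500 ≈ 0.873200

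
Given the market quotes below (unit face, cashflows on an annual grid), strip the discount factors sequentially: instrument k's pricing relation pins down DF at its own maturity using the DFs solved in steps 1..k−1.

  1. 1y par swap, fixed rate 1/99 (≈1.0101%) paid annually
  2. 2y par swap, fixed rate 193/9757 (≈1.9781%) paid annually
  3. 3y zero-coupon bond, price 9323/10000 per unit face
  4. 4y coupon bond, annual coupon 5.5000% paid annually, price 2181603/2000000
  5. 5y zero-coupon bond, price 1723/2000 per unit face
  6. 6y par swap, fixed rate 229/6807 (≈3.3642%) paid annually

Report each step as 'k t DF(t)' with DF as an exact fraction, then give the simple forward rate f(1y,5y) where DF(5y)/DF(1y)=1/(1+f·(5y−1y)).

step 1 [1y] swap r/1=1/99: DF=(1 − 1/99·(0))/(1+1/99) = 99/100 ≈ 0.990000
step 2 [2y] swap r/1=193/9757: DF=(1 − 193/9757·(0.990000))/(1+193/9757) = 4807/5000 ≈ 0.961400
step 3 [3y] zero: DF = P = 9323/10000 ≈ 0.932300
step 4 [4y] bond c/1=11/200: DF=(2181603/2000000 − 11/200·(0.990000+0.961400+0.932300))/(1+11/200) = 2209/2500 ≈ 0.883600
step 5 [5y] zero: DF = P = 1723/2000 ≈ 0.861500
step 6 [6y] swap r/1=229/6807: DF=(1 − 229/6807·(0.990000+0.961400+0.932300+0.883600+0.861500))/(1+229/6807) = 1021/1250 ≈ 0.816800

1 1 99/100
2 2 4807/5000
3 3 9323/10000
4 4 2209/2500
5 5 1723/2000
6 6 1021/1250
f(1y,5y) = ((99/100)/(1723/2000) − 1)/(4) = 257/6892 ≈ 3.7290%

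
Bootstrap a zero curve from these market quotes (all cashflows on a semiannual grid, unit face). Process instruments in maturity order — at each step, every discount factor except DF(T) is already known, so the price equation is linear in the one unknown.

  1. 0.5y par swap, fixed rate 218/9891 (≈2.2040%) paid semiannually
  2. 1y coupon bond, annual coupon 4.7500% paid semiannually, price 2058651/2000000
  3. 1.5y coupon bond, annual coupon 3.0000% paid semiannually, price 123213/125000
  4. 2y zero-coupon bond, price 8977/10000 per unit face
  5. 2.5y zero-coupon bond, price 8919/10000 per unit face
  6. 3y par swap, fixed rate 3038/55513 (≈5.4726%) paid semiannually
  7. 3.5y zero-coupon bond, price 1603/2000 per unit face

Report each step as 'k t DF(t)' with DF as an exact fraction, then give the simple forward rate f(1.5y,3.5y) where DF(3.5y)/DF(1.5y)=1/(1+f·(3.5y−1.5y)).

step 1 [0.5y] swap r/2=109/9891: DF=(1 − 109/9891·(0))/(1+109/9891) = 9891/10000 ≈ 0.989100
step 2 [1y] bond c/2=19/800: DF=(2058651/2000000 − 19/800·(0.989100))/(1+19/800) = 393/400 ≈ 0.982500
step 3 [1.5y] bond c/2=3/200: DF=(123213/125000 − 3/200·(0.989100+0.982500))/(1+3/200) = 471/500 ≈ 0.942000
step 4 [2y] zero: DF = P = 8977/10000 ≈ 0.897700
step 5 [2.5y] zero: DF = P = 8919/10000 ≈ 0.891900
step 6 [3y] swap r/2=1519/55513: DF=(1 − 1519/55513·(0.989100+0.982500+0.942000+0.897700+0.891900))/(1+1519/55513) = 8481/10000 ≈ 0.848100
step 7 [3.5y] zero: DF = P = 1603/2000 ≈ 0.801500

1 1/2 9891/10000
2 1 393/400
3 3/2 471/500
4 2 8977/10000
5 5/2 8919/10000
6 3 8481/10000
7 7/2 1603/2000
f(1.5y,3.5y) = ((471/500)/(1603/2000) − 1)/(2) = 281/3206 ≈ 8.7648%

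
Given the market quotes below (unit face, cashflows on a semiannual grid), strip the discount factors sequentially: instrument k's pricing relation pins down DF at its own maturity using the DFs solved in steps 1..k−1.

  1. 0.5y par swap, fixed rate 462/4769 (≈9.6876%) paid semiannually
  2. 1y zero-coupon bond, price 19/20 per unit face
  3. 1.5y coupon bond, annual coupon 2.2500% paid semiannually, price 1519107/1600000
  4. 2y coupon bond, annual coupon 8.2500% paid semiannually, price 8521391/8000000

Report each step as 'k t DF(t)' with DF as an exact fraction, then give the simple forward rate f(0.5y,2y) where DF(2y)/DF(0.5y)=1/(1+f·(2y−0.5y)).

step 1 [0.5y] swap r/2=231/4769: DF=(1 − 231/4769·(0))/(1+231/4769) = 4769/5000 ≈ 0.953800
step 2 [1y] zero: DF = P = 19/20 ≈ 0.950000
step 3 [1.5y] bond c/2=9/800: DF=(1519107/1600000 − 9/800·(0.953800+0.950000))/(1+9/800) = 9177/10000 ≈ 0.917700
step 4 [2y] bond c/2=33/800: DF=(8521391/8000000 − 33/800·(0.953800+0.950000+0.917700))/(1+33/800) = 1139/1250 ≈ 0.911200

1 1/2 4769/5000
2 1 19/20
3 3/2 9177/10000
4 2 1139/1250
f(0.5y,2y) = ((4769/5000)/(1139/1250) − 1)/(3/2) = 71/2278 ≈ 3.1168%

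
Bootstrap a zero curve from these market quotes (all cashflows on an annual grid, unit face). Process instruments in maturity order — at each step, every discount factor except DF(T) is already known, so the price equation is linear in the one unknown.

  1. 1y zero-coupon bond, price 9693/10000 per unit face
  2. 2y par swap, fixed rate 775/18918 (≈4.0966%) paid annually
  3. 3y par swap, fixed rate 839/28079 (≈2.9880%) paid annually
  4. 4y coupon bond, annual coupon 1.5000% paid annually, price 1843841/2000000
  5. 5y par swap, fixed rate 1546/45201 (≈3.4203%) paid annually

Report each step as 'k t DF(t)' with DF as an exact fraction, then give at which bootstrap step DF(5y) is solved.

step 1 [1y] zero: DF = P = 9693/10000 ≈ 0.969300
step 2 [2y] swap r/1=775/18918: DF=(1 − 775/18918·(0.969300))/(1+775/18918) = 369/400 ≈ 0.922500
step 3 [3y] swap r/1=839/28079: DF=(1 − 839/28079·(0.969300+0.922500))/(1+839/28079) = 9161/10000 ≈ 0.916100
step 4 [4y] bond c/1=3/200: DF=(1843841/2000000 − 3/200·(0.969300+0.922500+0.916100))/(1+3/200) = 2167/2500 ≈ 0.866800
step 5 [5y] swap r/1=1546/45201: DF=(1 − 1546/45201·(0.969300+0.922500+0.916100+0.866800))/(1+1546/45201) = 4227/5000 ≈ 0.845400

1 1 9693/10000
2 2 369/400
3 3 9161/10000
4 4 2167/2500
5 5 4227/5000
DF(5y) is solved at step 5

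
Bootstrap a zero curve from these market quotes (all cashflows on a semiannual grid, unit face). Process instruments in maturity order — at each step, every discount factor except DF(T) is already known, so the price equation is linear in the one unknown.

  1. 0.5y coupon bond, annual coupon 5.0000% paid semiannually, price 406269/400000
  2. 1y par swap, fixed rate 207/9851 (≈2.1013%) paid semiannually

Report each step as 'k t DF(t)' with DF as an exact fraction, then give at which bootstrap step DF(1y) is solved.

step 1 [0.5y] bond c/2=1/40: DF=(406269/400000 − 1/40·(0))/(1+1/40) = 9909/10000 ≈ 0.990900
step 2 [1y] swap r/2=207/19702: DF=(1 − 207/19702·(0.990900))/(1+207/19702) = 9793/10000 ≈ 0.979300

1 1/2 9909/10000
2 1 9793/10000
DF(1y) is solved at step 2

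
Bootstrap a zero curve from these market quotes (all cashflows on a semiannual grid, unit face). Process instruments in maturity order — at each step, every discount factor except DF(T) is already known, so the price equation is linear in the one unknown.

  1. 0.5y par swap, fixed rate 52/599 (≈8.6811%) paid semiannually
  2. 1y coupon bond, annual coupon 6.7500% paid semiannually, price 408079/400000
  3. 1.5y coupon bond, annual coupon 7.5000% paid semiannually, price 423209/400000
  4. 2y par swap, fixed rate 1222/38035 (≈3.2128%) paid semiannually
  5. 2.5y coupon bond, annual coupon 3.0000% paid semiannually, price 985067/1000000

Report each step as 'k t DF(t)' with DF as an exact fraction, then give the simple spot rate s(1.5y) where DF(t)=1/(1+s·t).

1 1/2 599/625
2 1 2389/2500
3 3/2 4753/5000
4 2 9389/10000
5 5/2 9143/10000
s(1.5y) = (1/(4753/5000) − 1)/(3/2) = 494/14259 ≈ 3.4645%

step 1 [0.5y] swap r/2=26/599: DF=(1 − 26/599·(0))/(1+26/599) = 599/625 ≈ 0.958400
step 2 [1y] bond c/2=27/800: DF=(408079/400000 − 27/800·(0.958400))/(1+27/800) = 2389/2500 ≈ 0.955600
step 3 [1.5y] bond c/2=3/80: DF=(423209/400000 − 3/80·(0.958400+0.955600))/(1+3/80) = 4753/5000 ≈ 0.950600
step 4 [2y] swap r/2=611/38035: DF=(1 − 611/38035·(0.958400+0.955600+0.950600))/(1+611/38035) = 9389/10000 ≈ 0.938900
step 5 [2.5y] bond c/2=3/200: DF=(985067/1000000 − 3/200·(0.958400+0.955600+0.950600+0.938900))/(1+3/200) = 9143/10000 ≈ 0.914300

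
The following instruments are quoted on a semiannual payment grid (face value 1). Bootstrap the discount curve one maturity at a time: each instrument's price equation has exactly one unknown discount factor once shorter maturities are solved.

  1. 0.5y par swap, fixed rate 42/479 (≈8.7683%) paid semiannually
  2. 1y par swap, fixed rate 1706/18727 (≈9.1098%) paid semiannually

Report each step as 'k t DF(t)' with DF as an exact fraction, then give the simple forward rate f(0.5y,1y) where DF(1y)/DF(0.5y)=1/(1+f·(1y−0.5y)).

step 1 [0.5y] swap r/2=21/479: DF=(1 − 21/479·(0))/(1+21/479) = 479/500 ≈ 0.958000
step 2 [1y] swap r/2=853/18727: DF=(1 − 853/18727·(0.958000))/(1+853/18727) = 9147/10000 ≈ 0.914700

1 1/2 479/500
2 1 9147/10000
f(0.5y,1y) = ((479/500)/(9147/10000) − 1)/(1/2) = 866/9147 ≈ 9.4676%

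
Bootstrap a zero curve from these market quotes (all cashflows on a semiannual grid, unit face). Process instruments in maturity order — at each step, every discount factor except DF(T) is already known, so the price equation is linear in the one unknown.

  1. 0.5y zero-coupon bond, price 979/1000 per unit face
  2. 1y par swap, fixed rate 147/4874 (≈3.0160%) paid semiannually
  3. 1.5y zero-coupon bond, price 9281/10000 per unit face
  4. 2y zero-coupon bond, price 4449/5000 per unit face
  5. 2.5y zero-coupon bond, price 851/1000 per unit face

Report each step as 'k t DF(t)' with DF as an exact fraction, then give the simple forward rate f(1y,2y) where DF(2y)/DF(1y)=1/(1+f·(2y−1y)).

1 1/2 979/1000
2 1 4853/5000
3 3/2 9281/10000
4 2 4449/5000
5 5/2 851/1000
f(1y,2y) = ((4853/5000)/(4449/5000) − 1)/(1) = 404/4449 ≈ 9.0807%

step 1 [0.5y] zero: DF = P = 979/1000 ≈ 0.979000
step 2 [1y] swap r/2=147/9748: DF=(1 − 147/9748·(0.979000))/(1+147/9748) = 4853/5000 ≈ 0.970600
step 3 [1.5y] zero: DF = P = 9281/10000 ≈ 0.928100
step 4 [2y] zero: DF = P = 4449/5000 ≈ 0.889800
step 5 [2.5y] zero: DF = P = 851/1000 ≈ 0.851000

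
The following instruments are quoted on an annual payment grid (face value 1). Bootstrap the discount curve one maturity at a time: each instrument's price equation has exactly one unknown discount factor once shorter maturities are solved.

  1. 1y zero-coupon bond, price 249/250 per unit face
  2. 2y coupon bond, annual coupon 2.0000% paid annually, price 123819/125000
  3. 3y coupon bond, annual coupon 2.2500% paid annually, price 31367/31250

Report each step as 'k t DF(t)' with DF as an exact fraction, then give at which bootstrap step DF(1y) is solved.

step 1 [1y] zero: DF = P = 249/250 ≈ 0.996000
step 2 [2y] bond c/1=1/50: DF=(123819/125000 − 1/50·(0.996000))/(1+1/50) = 2379/2500 ≈ 0.951600
step 3 [3y] bond c/1=9/400: DF=(31367/31250 − 9/400·(0.996000+0.951600))/(1+9/400) = 2347/2500 ≈ 0.938800

1 1 249/250
2 2 2379/2500
3 3 2347/2500
DF(1y) is solved at step 1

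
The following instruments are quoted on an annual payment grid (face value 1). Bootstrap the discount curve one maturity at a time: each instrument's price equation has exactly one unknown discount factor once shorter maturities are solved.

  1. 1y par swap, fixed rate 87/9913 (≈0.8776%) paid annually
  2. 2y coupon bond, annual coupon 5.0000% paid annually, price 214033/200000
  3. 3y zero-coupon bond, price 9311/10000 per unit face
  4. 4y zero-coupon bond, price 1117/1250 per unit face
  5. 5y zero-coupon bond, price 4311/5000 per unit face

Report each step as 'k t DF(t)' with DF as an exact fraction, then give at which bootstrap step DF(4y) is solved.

1 1 9913/10000
2 2 243/250
3 3 9311/10000
4 4 1117/1250
5 5 4311/5000
DF(4y) is solved at step 4

step 1 [1y] swap r/1=87/9913: DF=(1 − 87/9913·(0))/(1+87/9913) = 9913/10000 ≈ 0.991300
step 2 [2y] bond c/1=1/20: DF=(214033/200000 − 1/20·(0.991300))/(1+1/20) = 243/250 ≈ 0.972000
step 3 [3y] zero: DF = P = 9311/10000 ≈ 0.931100
step 4 [4y] zero: DF = P = 1117/1250 ≈ 0.893600
step 5 [5y] zero: DF = P = 4311/5000 ≈ 0.862200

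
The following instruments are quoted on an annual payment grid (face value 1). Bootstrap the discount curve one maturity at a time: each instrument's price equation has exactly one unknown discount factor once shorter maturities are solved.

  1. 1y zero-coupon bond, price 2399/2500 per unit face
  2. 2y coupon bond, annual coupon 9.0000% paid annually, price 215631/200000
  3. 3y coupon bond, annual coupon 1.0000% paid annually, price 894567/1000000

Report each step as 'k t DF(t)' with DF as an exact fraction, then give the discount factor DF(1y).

1 1 2399/2500
2 2 9099/10000
3 3 542/625
DF(1y) = 2399/2500 ≈ 0.959600

step 1 [1y] zero: DF = P = 2399/2500 ≈ 0.959600
step 2 [2y] bond c/1=9/100: DF=(215631/200000 − 9/100·(0.959600))/(1+9/100) = 9099/10000 ≈ 0.909900
step 3 [3y] bond c/1=1/100: DF=(894567/1000000 − 1/100·(0.959600+0.909900))/(1+1/100) = 542/625 ≈ 0.867200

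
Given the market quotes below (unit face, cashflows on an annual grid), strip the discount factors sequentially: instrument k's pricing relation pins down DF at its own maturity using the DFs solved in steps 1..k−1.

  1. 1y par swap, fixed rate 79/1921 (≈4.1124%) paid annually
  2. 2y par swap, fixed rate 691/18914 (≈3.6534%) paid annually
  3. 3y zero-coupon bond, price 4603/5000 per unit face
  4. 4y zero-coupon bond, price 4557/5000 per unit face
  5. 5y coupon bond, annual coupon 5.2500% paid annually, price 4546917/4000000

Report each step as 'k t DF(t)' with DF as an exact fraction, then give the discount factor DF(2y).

1 1 1921/2000
2 2 9309/10000
3 3 4603/5000
4 4 4557/5000
5 5 8943/10000
DF(2y) = 9309/10000 ≈ 0.930900

step 1 [1y] swap r/1=79/1921: DF=(1 − 79/1921·(0))/(1+79/1921) = 1921/2000 ≈ 0.960500
step 2 [2y] swap r/1=691/18914: DF=(1 − 691/18914·(0.960500))/(1+691/18914) = 9309/10000 ≈ 0.930900
step 3 [3y] zero: DF = P = 4603/5000 ≈ 0.920600
step 4 [4y] zero: DF = P = 4557/5000 ≈ 0.911400
step 5 [5y] bond c/1=21/400: DF=(4546917/4000000 − 21/400·(0.960500+0.930900+0.920600+0.911400))/(1+21/400) = 8943/10000 ≈ 0.894300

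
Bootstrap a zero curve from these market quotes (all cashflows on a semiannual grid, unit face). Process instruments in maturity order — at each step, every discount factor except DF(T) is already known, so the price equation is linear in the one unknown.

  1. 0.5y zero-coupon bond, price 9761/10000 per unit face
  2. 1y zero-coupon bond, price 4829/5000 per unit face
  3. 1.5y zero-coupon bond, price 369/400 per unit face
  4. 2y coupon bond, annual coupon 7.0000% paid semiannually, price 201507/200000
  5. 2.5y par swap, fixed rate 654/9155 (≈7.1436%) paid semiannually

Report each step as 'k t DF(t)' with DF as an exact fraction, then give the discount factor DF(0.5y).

step 1 [0.5y] zero: DF = P = 9761/10000 ≈ 0.976100
step 2 [1y] zero: DF = P = 4829/5000 ≈ 0.965800
step 3 [1.5y] zero: DF = P = 369/400 ≈ 0.922500
step 4 [2y] bond c/2=7/200: DF=(201507/200000 − 7/200·(0.976100+0.965800+0.922500))/(1+7/200) = 4383/5000 ≈ 0.876600
step 5 [2.5y] swap r/2=327/9155: DF=(1 − 327/9155·(0.976100+0.965800+0.922500+0.876600))/(1+327/9155) = 1673/2000 ≈ 0.836500

1 1/2 9761/10000
2 1 4829/5000
3 3/2 369/400
4 2 4383/5000
5 5/2 1673/2000
DF(0.5y) = 9761/10000 ≈ 0.976100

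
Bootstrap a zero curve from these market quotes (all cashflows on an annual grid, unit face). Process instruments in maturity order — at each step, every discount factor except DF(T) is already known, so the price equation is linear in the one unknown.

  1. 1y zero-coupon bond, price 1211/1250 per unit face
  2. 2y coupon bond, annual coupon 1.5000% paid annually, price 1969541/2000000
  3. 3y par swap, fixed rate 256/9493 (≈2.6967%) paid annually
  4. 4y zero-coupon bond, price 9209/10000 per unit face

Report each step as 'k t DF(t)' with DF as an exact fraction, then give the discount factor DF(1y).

step 1 [1y] zero: DF = P = 1211/1250 ≈ 0.968800
step 2 [2y] bond c/1=3/200: DF=(1969541/2000000 − 3/200·(0.968800))/(1+3/200) = 9559/10000 ≈ 0.955900
step 3 [3y] swap r/1=256/9493: DF=(1 − 256/9493·(0.968800+0.955900))/(1+256/9493) = 577/625 ≈ 0.923200
step 4 [4y] zero: DF = P = 9209/10000 ≈ 0.920900

1 1 1211/1250
2 2 9559/10000
3 3 577/625
4 4 9209/10000
DF(1y) = 1211/1250 ≈ 0.968800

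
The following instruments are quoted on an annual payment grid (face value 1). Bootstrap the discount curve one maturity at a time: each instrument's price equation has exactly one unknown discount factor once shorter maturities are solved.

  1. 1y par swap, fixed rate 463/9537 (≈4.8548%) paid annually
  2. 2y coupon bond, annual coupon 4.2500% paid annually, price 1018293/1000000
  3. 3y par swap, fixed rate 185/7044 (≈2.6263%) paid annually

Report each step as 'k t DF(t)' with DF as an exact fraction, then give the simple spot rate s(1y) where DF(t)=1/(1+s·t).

1 1 9537/10000
2 2 9379/10000
3 3 463/500
s(1y) = (1/(9537/10000) − 1)/(1) = 463/9537 ≈ 4.8548%

step 1 [1y] swap r/1=463/9537: DF=(1 − 463/9537·(0))/(1+463/9537) = 9537/10000 ≈ 0.953700
step 2 [2y] bond c/1=17/400: DF=(1018293/1000000 − 17/400·(0.953700))/(1+17/400) = 9379/10000 ≈ 0.937900
step 3 [3y] swap r/1=185/7044: DF=(1 − 185/7044·(0.953700+0.937900))/(1+185/7044) = 463/500 ≈ 0.926000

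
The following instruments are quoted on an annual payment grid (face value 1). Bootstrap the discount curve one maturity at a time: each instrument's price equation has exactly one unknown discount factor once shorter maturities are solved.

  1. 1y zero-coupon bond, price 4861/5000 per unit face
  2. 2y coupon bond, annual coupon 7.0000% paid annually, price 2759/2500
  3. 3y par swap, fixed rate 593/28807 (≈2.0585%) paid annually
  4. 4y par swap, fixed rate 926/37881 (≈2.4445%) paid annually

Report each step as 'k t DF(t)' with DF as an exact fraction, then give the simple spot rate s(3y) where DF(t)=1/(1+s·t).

1 1 4861/5000
2 2 4839/5000
3 3 9407/10000
4 4 4537/5000
s(3y) = (1/(9407/10000) − 1)/(3) = 593/28221 ≈ 2.1013%

step 1 [1y] zero: DF = P = 4861/5000 ≈ 0.972200
step 2 [2y] bond c/1=7/100: DF=(2759/2500 − 7/100·(0.972200))/(1+7/100) = 4839/5000 ≈ 0.967800
step 3 [3y] swap r/1=593/28807: DF=(1 − 593/28807·(0.972200+0.967800))/(1+593/28807) = 9407/10000 ≈ 0.940700
step 4 [4y] swap r/1=926/37881: DF=(1 − 926/37881·(0.972200+0.967800+0.940700))/(1+926/37881) = 4537/5000 ≈ 0.907400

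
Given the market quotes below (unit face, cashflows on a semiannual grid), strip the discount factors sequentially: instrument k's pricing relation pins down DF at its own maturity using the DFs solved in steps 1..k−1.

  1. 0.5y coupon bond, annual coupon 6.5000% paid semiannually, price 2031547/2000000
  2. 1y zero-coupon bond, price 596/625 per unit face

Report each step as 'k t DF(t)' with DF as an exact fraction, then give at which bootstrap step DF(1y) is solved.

step 1 [0.5y] bond c/2=13/400: DF=(2031547/2000000 − 13/400·(0))/(1+13/400) = 4919/5000 ≈ 0.983800
step 2 [1y] zero: DF = P = 596/625 ≈ 0.953600

1 1/2 4919/5000
2 1 596/625
DF(1y) is solved at step 2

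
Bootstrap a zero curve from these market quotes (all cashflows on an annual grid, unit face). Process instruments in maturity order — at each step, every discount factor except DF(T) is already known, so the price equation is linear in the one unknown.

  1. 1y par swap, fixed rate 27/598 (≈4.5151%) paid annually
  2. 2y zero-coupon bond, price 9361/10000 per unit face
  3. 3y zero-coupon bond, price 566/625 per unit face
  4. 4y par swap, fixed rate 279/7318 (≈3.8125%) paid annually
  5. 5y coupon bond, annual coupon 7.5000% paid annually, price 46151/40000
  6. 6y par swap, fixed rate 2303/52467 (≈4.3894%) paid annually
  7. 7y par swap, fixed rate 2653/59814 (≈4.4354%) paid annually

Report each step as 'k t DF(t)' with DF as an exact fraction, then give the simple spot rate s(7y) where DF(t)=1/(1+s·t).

1 1 598/625
2 2 9361/10000
3 3 566/625
4 4 1721/2000
5 5 409/500
6 6 7697/10000
7 7 7347/10000
s(7y) = (1/(7347/10000) − 1)/(7) = 379/7347 ≈ 5.1586%

step 1 [1y] swap r/1=27/598: DF=(1 − 27/598·(0))/(1+27/598) = 598/625 ≈ 0.956800
step 2 [2y] zero: DF = P = 9361/10000 ≈ 0.936100
step 3 [3y] zero: DF = P = 566/625 ≈ 0.905600
step 4 [4y] swap r/1=279/7318: DF=(1 − 279/7318·(0.956800+0.936100+0.905600))/(1+279/7318) = 1721/2000 ≈ 0.860500
step 5 [5y] bond c/1=3/40: DF=(46151/40000 − 3/40·(0.956800+0.936100+0.905600+0.860500))/(1+3/40) = 409/500 ≈ 0.818000
step 6 [6y] swap r/1=2303/52467: DF=(1 − 2303/52467·(0.956800+0.936100+0.905600+0.860500+0.818000))/(1+2303/52467) = 7697/10000 ≈ 0.769700
step 7 [7y] swap r/1=2653/59814: DF=(1 − 2653/59814·(0.956800+0.936100+0.905600+0.860500+0.818000+0.769700))/(1+2653/59814) = 7347/10000 ≈ 0.734700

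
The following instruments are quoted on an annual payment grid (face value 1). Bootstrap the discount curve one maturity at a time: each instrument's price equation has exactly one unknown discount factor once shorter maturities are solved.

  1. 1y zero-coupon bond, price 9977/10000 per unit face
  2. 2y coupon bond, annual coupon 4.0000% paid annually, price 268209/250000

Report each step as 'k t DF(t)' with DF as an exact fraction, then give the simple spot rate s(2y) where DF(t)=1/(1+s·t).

1 1 9977/10000
2 2 2483/2500
s(2y) = (1/(2483/2500) − 1)/(2) = 17/4966 ≈ 0.3423%

step 1 [1y] zero: DF = P = 9977/10000 ≈ 0.997700
step 2 [2y] bond c/1=1/25: DF=(268209/250000 − 1/25·(0.997700))/(1+1/25) = 2483/2500 ≈ 0.993200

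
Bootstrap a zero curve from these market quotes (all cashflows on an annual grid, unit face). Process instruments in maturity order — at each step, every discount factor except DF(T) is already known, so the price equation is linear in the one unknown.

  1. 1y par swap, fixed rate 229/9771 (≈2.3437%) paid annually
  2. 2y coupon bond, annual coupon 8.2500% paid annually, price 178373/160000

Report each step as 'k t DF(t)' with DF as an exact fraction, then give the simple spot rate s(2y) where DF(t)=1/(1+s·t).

1 1 9771/10000
2 2 4777/5000
s(2y) = (1/(4777/5000) − 1)/(2) = 223/9554 ≈ 2.3341%

step 1 [1y] swap r/1=229/9771: DF=(1 − 229/9771·(0))/(1+229/9771) = 9771/10000 ≈ 0.977100
step 2 [2y] bond c/1=33/400: DF=(178373/160000 − 33/400·(0.977100))/(1+33/400) = 4777/5000 ≈ 0.955400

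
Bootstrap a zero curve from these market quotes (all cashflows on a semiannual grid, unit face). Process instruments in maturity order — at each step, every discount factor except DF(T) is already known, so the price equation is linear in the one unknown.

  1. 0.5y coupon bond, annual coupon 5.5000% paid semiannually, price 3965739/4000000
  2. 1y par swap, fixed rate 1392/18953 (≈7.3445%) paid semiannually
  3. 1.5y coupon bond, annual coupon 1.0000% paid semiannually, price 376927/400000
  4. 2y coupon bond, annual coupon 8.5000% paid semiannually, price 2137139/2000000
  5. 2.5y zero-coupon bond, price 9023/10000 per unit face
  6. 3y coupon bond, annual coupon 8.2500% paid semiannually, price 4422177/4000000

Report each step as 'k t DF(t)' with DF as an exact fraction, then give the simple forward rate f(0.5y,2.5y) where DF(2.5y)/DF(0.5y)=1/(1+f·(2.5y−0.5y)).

step 1 [0.5y] bond c/2=11/400: DF=(3965739/4000000 − 11/400·(0))/(1+11/400) = 9649/10000 ≈ 0.964900
step 2 [1y] swap r/2=696/18953: DF=(1 − 696/18953·(0.964900))/(1+696/18953) = 1163/1250 ≈ 0.930400
step 3 [1.5y] bond c/2=1/200: DF=(376927/400000 − 1/200·(0.964900+0.930400))/(1+1/200) = 4641/5000 ≈ 0.928200
step 4 [2y] bond c/2=17/400: DF=(2137139/2000000 − 17/400·(0.964900+0.930400+0.928200))/(1+17/400) = 9099/10000 ≈ 0.909900
step 5 [2.5y] zero: DF = P = 9023/10000 ≈ 0.902300
step 6 [3y] bond c/2=33/800: DF=(4422177/4000000 − 33/800·(0.964900+0.930400+0.928200+0.909900+0.902300))/(1+33/800) = 8781/10000 ≈ 0.878100

1 1/2 9649/10000
2 1 1163/1250
3 3/2 4641/5000
4 2 9099/10000
5 5/2 9023/10000
6 3 8781/10000
f(0.5y,2.5y) = ((9649/10000)/(9023/10000) − 1)/(2) = 313/9023 ≈ 3.4689%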